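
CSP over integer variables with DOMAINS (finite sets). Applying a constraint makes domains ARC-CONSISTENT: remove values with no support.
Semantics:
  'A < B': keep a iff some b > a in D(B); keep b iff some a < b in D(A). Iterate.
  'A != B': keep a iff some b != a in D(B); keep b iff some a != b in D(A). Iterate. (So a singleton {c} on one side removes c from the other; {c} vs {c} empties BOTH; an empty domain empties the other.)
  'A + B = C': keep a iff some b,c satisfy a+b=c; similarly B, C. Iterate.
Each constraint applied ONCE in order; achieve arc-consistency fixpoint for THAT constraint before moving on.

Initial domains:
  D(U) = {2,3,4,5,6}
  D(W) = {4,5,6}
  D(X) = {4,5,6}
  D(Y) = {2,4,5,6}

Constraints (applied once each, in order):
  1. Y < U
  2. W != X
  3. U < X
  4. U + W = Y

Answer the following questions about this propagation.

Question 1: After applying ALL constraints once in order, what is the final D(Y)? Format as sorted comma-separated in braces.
Constraint 1 (Y < U) on D(Y)={2,4,5,6} D(U)={2,3,4,5,6}: Y {2,4,5,6}->{2,4,5}; U {2,3,4,5,6}->{3,4,5,6}
Constraint 2 (W != X) on D(W)={4,5,6} D(X)={4,5,6}: no change
Constraint 3 (U < X) on D(U)={3,4,5,6} D(X)={4,5,6}: U {3,4,5,6}->{3,4,5}
Constraint 4 (U + W = Y) on D(U)={3,4,5} D(W)={4,5,6} D(Y)={2,4,5}: U {3,4,5}->{}; W {4,5,6}->{}; Y {2,4,5}->{}
So after all 4 constraints: D(Y) = {}

Answer: {}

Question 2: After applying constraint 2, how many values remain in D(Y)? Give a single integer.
Answer: 3

Derivation:
Constraint 1 (Y < U) on D(Y)={2,4,5,6} D(U)={2,3,4,5,6}: Y {2,4,5,6}->{2,4,5}; U {2,3,4,5,6}->{3,4,5,6}
Constraint 2 (W != X) on D(W)={4,5,6} D(X)={4,5,6}: no change
So after constraint 2: D(Y)={2,4,5}, size = 3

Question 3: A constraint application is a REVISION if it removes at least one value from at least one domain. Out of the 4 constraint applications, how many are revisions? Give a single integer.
Constraint 1 (Y < U) on D(Y)={2,4,5,6} D(U)={2,3,4,5,6}: Y {2,4,5,6}->{2,4,5}; U {2,3,4,5,6}->{3,4,5,6} => REVISION
Constraint 2 (W != X) on D(W)={4,5,6} D(X)={4,5,6}: no change => not a revision
Constraint 3 (U < X) on D(U)={3,4,5,6} D(X)={4,5,6}: U {3,4,5,6}->{3,4,5} => REVISION
Constraint 4 (U + W = Y) on D(U)={3,4,5} D(W)={4,5,6} D(Y)={2,4,5}: U {3,4,5}->{}; W {4,5,6}->{}; Y {2,4,5}->{} => REVISION
Total revisions = 3

Answer: 3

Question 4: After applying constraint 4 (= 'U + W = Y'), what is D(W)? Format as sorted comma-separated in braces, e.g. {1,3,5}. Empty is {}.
Answer: {}

Derivation:
Constraint 1 (Y < U) on D(Y)={2,4,5,6} D(U)={2,3,4,5,6}: Y {2,4,5,6}->{2,4,5}; U {2,3,4,5,6}->{3,4,5,6}
Constraint 2 (W != X) on D(W)={4,5,6} D(X)={4,5,6}: no change
Constraint 3 (U < X) on D(U)={3,4,5,6} D(X)={4,5,6}: U {3,4,5,6}->{3,4,5}
Constraint 4 (U + W = Y) on D(U)={3,4,5} D(W)={4,5,6} D(Y)={2,4,5}: U {3,4,5}->{}; W {4,5,6}->{}; Y {2,4,5}->{}
So after constraint 4: D(W) = {}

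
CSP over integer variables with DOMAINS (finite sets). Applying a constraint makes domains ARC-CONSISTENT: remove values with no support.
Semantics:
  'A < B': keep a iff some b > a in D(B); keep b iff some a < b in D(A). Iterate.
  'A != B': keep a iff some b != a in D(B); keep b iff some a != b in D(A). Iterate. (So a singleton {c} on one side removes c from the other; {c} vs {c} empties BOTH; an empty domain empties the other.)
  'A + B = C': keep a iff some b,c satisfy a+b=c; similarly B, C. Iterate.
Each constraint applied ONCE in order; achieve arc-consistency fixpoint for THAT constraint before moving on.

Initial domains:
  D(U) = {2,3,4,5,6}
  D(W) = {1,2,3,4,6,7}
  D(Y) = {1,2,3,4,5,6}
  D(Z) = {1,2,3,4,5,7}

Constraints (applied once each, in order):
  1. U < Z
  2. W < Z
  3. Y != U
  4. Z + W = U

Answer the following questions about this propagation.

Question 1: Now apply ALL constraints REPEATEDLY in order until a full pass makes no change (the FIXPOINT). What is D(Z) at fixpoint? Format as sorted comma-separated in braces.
Answer: {}

Derivation:
pass 0 (initial): D(Z)={1,2,3,4,5,7}
pass 1: U {2,3,4,5,6}->{4,5,6}; W {1,2,3,4,6,7}->{1,2,3}; Z {1,2,3,4,5,7}->{3,4,5}
pass 2: U {4,5,6}->{}; W {1,2,3}->{}; Y {1,2,3,4,5,6}->{1,2,3,5,6}; Z {3,4,5}->{}
pass 3: Y {1,2,3,5,6}->{}
pass 4: no change
Fixpoint after 4 passes: D(Z) = {}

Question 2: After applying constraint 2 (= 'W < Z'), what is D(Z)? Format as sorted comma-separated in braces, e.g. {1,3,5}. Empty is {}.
Answer: {3,4,5,7}

Derivation:
Constraint 1 (U < Z) on D(U)={2,3,4,5,6} D(Z)={1,2,3,4,5,7}: Z {1,2,3,4,5,7}->{3,4,5,7}
Constraint 2 (W < Z) on D(W)={1,2,3,4,6,7} D(Z)={3,4,5,7}: W {1,2,3,4,6,7}->{1,2,3,4,6}
So after constraint 2: D(Z) = {3,4,5,7}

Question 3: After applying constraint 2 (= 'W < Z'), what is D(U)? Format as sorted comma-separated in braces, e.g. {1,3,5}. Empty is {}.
Answer: {2,3,4,5,6}

Derivation:
Constraint 1 (U < Z) on D(U)={2,3,4,5,6} D(Z)={1,2,3,4,5,7}: Z {1,2,3,4,5,7}->{3,4,5,7}
Constraint 2 (W < Z) on D(W)={1,2,3,4,6,7} D(Z)={3,4,5,7}: W {1,2,3,4,6,7}->{1,2,3,4,6}
So after constraint 2: D(U) = {2,3,4,5,6}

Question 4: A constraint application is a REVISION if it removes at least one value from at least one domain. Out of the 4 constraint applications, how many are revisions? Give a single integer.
Answer: 3

Derivation:
Constraint 1 (U < Z) on D(U)={2,3,4,5,6} D(Z)={1,2,3,4,5,7}: Z {1,2,3,4,5,7}->{3,4,5,7} => REVISION
Constraint 2 (W < Z) on D(W)={1,2,3,4,6,7} D(Z)={3,4,5,7}: W {1,2,3,4,6,7}->{1,2,3,4,6} => REVISION
Constraint 3 (Y != U) on D(Y)={1,2,3,4,5,6} D(U)={2,3,4,5,6}: no change => not a revision
Constraint 4 (Z + W = U) on D(Z)={3,4,5,7} D(W)={1,2,3,4,6} D(U)={2,3,4,5,6}: Z {3,4,5,7}->{3,4,5}; W {1,2,3,4,6}->{1,2,3}; U {2,3,4,5,6}->{4,5,6} => REVISION
Total revisions = 3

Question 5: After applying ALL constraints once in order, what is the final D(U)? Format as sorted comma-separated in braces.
Answer: {4,5,6}

Derivation:
Constraint 1 (U < Z) on D(U)={2,3,4,5,6} D(Z)={1,2,3,4,5,7}: Z {1,2,3,4,5,7}->{3,4,5,7}
Constraint 2 (W < Z) on D(W)={1,2,3,4,6,7} D(Z)={3,4,5,7}: W {1,2,3,4,6,7}->{1,2,3,4,6}
Constraint 3 (Y != U) on D(Y)={1,2,3,4,5,6} D(U)={2,3,4,5,6}: no change
Constraint 4 (Z + W = U) on D(Z)={3,4,5,7} D(W)={1,2,3,4,6} D(U)={2,3,4,5,6}: Z {3,4,5,7}->{3,4,5}; W {1,2,3,4,6}->{1,2,3}; U {2,3,4,5,6}->{4,5,6}
So after all 4 constraints: D(U) = {4,5,6}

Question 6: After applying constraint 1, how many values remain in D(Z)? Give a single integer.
Constraint 1 (U < Z) on D(U)={2,3,4,5,6} D(Z)={1,2,3,4,5,7}: Z {1,2,3,4,5,7}->{3,4,5,7}
So after constraint 1: D(Z)={3,4,5,7}, size = 4

Answer: 4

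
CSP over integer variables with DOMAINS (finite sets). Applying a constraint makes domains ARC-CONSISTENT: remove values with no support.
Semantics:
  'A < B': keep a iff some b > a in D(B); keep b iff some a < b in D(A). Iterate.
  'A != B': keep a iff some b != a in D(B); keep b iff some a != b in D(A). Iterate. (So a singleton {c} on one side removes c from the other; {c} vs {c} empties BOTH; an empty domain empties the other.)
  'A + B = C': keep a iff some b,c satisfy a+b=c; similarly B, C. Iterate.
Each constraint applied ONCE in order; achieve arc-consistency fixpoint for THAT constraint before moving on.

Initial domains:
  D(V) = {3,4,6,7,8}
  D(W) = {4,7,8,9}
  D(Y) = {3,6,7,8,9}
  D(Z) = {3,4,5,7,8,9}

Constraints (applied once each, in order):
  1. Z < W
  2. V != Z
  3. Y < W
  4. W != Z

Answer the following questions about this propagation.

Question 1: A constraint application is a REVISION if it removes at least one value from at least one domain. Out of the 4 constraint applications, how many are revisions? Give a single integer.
Constraint 1 (Z < W) on D(Z)={3,4,5,7,8,9} D(W)={4,7,8,9}: Z {3,4,5,7,8,9}->{3,4,5,7,8} => REVISION
Constraint 2 (V != Z) on D(V)={3,4,6,7,8} D(Z)={3,4,5,7,8}: no change => not a revision
Constraint 3 (Y < W) on D(Y)={3,6,7,8,9} D(W)={4,7,8,9}: Y {3,6,7,8,9}->{3,6,7,8} => REVISION
Constraint 4 (W != Z) on D(W)={4,7,8,9} D(Z)={3,4,5,7,8}: no change => not a revision
Total revisions = 2

Answer: 2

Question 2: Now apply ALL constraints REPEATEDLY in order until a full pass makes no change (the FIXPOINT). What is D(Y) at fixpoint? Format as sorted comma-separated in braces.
pass 0 (initial): D(Y)={3,6,7,8,9}
pass 1: Y {3,6,7,8,9}->{3,6,7,8}; Z {3,4,5,7,8,9}->{3,4,5,7,8}
pass 2: no change
Fixpoint after 2 passes: D(Y) = {3,6,7,8}

Answer: {3,6,7,8}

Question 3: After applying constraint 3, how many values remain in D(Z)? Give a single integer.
Answer: 5

Derivation:
Constraint 1 (Z < W) on D(Z)={3,4,5,7,8,9} D(W)={4,7,8,9}: Z {3,4,5,7,8,9}->{3,4,5,7,8}
Constraint 2 (V != Z) on D(V)={3,4,6,7,8} D(Z)={3,4,5,7,8}: no change
Constraint 3 (Y < W) on D(Y)={3,6,7,8,9} D(W)={4,7,8,9}: Y {3,6,7,8,9}->{3,6,7,8}
So after constraint 3: D(Z)={3,4,5,7,8}, size = 5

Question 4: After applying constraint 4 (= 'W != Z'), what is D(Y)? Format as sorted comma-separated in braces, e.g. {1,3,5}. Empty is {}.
Answer: {3,6,7,8}

Derivation:
Constraint 1 (Z < W) on D(Z)={3,4,5,7,8,9} D(W)={4,7,8,9}: Z {3,4,5,7,8,9}->{3,4,5,7,8}
Constraint 2 (V != Z) on D(V)={3,4,6,7,8} D(Z)={3,4,5,7,8}: no change
Constraint 3 (Y < W) on D(Y)={3,6,7,8,9} D(W)={4,7,8,9}: Y {3,6,7,8,9}->{3,6,7,8}
Constraint 4 (W != Z) on D(W)={4,7,8,9} D(Z)={3,4,5,7,8}: no change
So after constraint 4: D(Y) = {3,6,7,8}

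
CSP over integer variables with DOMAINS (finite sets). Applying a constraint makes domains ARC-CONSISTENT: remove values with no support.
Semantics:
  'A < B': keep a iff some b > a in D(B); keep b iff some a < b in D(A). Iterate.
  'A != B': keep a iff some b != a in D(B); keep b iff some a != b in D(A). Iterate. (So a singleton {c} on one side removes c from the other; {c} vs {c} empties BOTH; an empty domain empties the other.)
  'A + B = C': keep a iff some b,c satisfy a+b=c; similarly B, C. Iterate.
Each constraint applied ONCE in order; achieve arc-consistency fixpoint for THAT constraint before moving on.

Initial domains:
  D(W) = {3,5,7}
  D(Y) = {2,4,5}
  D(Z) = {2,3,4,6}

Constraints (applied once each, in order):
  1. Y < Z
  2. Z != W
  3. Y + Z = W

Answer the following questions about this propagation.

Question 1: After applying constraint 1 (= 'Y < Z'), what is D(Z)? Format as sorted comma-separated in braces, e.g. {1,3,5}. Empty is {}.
Constraint 1 (Y < Z) on D(Y)={2,4,5} D(Z)={2,3,4,6}: Z {2,3,4,6}->{3,4,6}
So after constraint 1: D(Z) = {3,4,6}

Answer: {3,4,6}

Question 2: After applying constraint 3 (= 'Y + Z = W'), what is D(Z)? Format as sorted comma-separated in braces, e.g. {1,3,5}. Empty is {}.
Constraint 1 (Y < Z) on D(Y)={2,4,5} D(Z)={2,3,4,6}: Z {2,3,4,6}->{3,4,6}
Constraint 2 (Z != W) on D(Z)={3,4,6} D(W)={3,5,7}: no change
Constraint 3 (Y + Z = W) on D(Y)={2,4,5} D(Z)={3,4,6} D(W)={3,5,7}: Y {2,4,5}->{2,4}; Z {3,4,6}->{3}; W {3,5,7}->{5,7}
So after constraint 3: D(Z) = {3}

Answer: {3}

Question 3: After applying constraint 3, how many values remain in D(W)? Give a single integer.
Answer: 2

Derivation:
Constraint 1 (Y < Z) on D(Y)={2,4,5} D(Z)={2,3,4,6}: Z {2,3,4,6}->{3,4,6}
Constraint 2 (Z != W) on D(Z)={3,4,6} D(W)={3,5,7}: no change
Constraint 3 (Y + Z = W) on D(Y)={2,4,5} D(Z)={3,4,6} D(W)={3,5,7}: Y {2,4,5}->{2,4}; Z {3,4,6}->{3}; W {3,5,7}->{5,7}
So after constraint 3: D(W)={5,7}, size = 2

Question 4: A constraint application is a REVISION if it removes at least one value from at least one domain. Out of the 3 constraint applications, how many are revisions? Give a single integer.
Answer: 2

Derivation:
Constraint 1 (Y < Z) on D(Y)={2,4,5} D(Z)={2,3,4,6}: Z {2,3,4,6}->{3,4,6} => REVISION
Constraint 2 (Z != W) on D(Z)={3,4,6} D(W)={3,5,7}: no change => not a revision
Constraint 3 (Y + Z = W) on D(Y)={2,4,5} D(Z)={3,4,6} D(W)={3,5,7}: Y {2,4,5}->{2,4}; Z {3,4,6}->{3}; W {3,5,7}->{5,7} => REVISION
Total revisions = 2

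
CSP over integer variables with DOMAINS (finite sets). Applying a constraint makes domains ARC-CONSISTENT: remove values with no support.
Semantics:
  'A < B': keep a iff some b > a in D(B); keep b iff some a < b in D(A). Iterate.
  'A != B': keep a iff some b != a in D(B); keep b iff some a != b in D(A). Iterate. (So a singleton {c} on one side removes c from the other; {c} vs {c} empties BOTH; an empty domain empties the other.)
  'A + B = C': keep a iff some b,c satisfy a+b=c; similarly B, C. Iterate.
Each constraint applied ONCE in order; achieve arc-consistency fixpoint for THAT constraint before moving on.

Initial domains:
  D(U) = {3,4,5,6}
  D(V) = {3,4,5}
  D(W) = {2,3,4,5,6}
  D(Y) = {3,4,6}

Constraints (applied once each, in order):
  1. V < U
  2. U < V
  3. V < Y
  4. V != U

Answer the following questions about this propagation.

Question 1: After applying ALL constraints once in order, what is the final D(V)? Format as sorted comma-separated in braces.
Answer: {5}

Derivation:
Constraint 1 (V < U) on D(V)={3,4,5} D(U)={3,4,5,6}: U {3,4,5,6}->{4,5,6}
Constraint 2 (U < V) on D(U)={4,5,6} D(V)={3,4,5}: U {4,5,6}->{4}; V {3,4,5}->{5}
Constraint 3 (V < Y) on D(V)={5} D(Y)={3,4,6}: Y {3,4,6}->{6}
Constraint 4 (V != U) on D(V)={5} D(U)={4}: no change
So after all 4 constraints: D(V) = {5}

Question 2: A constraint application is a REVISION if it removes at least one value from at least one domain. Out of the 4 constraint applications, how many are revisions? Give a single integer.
Constraint 1 (V < U) on D(V)={3,4,5} D(U)={3,4,5,6}: U {3,4,5,6}->{4,5,6} => REVISION
Constraint 2 (U < V) on D(U)={4,5,6} D(V)={3,4,5}: U {4,5,6}->{4}; V {3,4,5}->{5} => REVISION
Constraint 3 (V < Y) on D(V)={5} D(Y)={3,4,6}: Y {3,4,6}->{6} => REVISION
Constraint 4 (V != U) on D(V)={5} D(U)={4}: no change => not a revision
Total revisions = 3

Answer: 3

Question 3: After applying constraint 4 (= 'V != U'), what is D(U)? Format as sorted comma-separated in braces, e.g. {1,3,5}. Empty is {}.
Answer: {4}

Derivation:
Constraint 1 (V < U) on D(V)={3,4,5} D(U)={3,4,5,6}: U {3,4,5,6}->{4,5,6}
Constraint 2 (U < V) on D(U)={4,5,6} D(V)={3,4,5}: U {4,5,6}->{4}; V {3,4,5}->{5}
Constraint 3 (V < Y) on D(V)={5} D(Y)={3,4,6}: Y {3,4,6}->{6}
Constraint 4 (V != U) on D(V)={5} D(U)={4}: no change
So after constraint 4: D(U) = {4}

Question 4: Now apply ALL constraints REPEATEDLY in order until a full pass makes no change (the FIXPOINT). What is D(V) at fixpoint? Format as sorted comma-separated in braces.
Answer: {}

Derivation:
pass 0 (initial): D(V)={3,4,5}
pass 1: U {3,4,5,6}->{4}; V {3,4,5}->{5}; Y {3,4,6}->{6}
pass 2: U {4}->{}; V {5}->{}; Y {6}->{}
pass 3: no change
Fixpoint after 3 passes: D(V) = {}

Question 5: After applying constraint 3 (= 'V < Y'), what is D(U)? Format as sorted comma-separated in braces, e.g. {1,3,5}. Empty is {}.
Constraint 1 (V < U) on D(V)={3,4,5} D(U)={3,4,5,6}: U {3,4,5,6}->{4,5,6}
Constraint 2 (U < V) on D(U)={4,5,6} D(V)={3,4,5}: U {4,5,6}->{4}; V {3,4,5}->{5}
Constraint 3 (V < Y) on D(V)={5} D(Y)={3,4,6}: Y {3,4,6}->{6}
So after constraint 3: D(U) = {4}

Answer: {4}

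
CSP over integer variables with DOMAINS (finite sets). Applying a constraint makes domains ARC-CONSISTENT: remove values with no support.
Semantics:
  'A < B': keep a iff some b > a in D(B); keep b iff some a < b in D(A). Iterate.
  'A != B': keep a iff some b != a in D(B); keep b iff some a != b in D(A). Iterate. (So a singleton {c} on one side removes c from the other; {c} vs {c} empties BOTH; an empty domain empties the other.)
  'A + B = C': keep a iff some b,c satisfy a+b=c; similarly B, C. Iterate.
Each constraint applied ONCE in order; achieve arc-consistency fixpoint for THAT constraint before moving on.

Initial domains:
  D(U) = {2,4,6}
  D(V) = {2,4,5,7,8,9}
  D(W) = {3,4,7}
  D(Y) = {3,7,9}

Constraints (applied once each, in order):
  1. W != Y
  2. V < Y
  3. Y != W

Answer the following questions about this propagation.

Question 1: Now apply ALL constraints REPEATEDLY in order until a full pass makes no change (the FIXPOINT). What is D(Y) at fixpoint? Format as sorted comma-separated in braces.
pass 0 (initial): D(Y)={3,7,9}
pass 1: V {2,4,5,7,8,9}->{2,4,5,7,8}
pass 2: no change
Fixpoint after 2 passes: D(Y) = {3,7,9}

Answer: {3,7,9}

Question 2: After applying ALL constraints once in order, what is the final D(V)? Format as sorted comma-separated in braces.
Answer: {2,4,5,7,8}

Derivation:
Constraint 1 (W != Y) on D(W)={3,4,7} D(Y)={3,7,9}: no change
Constraint 2 (V < Y) on D(V)={2,4,5,7,8,9} D(Y)={3,7,9}: V {2,4,5,7,8,9}->{2,4,5,7,8}
Constraint 3 (Y != W) on D(Y)={3,7,9} D(W)={3,4,7}: no change
So after all 3 constraints: D(V) = {2,4,5,7,8}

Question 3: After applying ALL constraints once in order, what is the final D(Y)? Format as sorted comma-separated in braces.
Answer: {3,7,9}

Derivation:
Constraint 1 (W != Y) on D(W)={3,4,7} D(Y)={3,7,9}: no change
Constraint 2 (V < Y) on D(V)={2,4,5,7,8,9} D(Y)={3,7,9}: V {2,4,5,7,8,9}->{2,4,5,7,8}
Constraint 3 (Y != W) on D(Y)={3,7,9} D(W)={3,4,7}: no change
So after all 3 constraints: D(Y) = {3,7,9}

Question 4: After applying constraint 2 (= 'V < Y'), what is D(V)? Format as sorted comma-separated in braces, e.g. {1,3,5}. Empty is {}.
Constraint 1 (W != Y) on D(W)={3,4,7} D(Y)={3,7,9}: no change
Constraint 2 (V < Y) on D(V)={2,4,5,7,8,9} D(Y)={3,7,9}: V {2,4,5,7,8,9}->{2,4,5,7,8}
So after constraint 2: D(V) = {2,4,5,7,8}

Answer: {2,4,5,7,8}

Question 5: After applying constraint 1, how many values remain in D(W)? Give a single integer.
Constraint 1 (W != Y) on D(W)={3,4,7} D(Y)={3,7,9}: no change
So after constraint 1: D(W)={3,4,7}, size = 3

Answer: 3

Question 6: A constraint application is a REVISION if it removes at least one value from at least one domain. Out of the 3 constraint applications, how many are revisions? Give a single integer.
Constraint 1 (W != Y) on D(W)={3,4,7} D(Y)={3,7,9}: no change => not a revision
Constraint 2 (V < Y) on D(V)={2,4,5,7,8,9} D(Y)={3,7,9}: V {2,4,5,7,8,9}->{2,4,5,7,8} => REVISION
Constraint 3 (Y != W) on D(Y)={3,7,9} D(W)={3,4,7}: no change => not a revision
Total revisions = 1

Answer: 1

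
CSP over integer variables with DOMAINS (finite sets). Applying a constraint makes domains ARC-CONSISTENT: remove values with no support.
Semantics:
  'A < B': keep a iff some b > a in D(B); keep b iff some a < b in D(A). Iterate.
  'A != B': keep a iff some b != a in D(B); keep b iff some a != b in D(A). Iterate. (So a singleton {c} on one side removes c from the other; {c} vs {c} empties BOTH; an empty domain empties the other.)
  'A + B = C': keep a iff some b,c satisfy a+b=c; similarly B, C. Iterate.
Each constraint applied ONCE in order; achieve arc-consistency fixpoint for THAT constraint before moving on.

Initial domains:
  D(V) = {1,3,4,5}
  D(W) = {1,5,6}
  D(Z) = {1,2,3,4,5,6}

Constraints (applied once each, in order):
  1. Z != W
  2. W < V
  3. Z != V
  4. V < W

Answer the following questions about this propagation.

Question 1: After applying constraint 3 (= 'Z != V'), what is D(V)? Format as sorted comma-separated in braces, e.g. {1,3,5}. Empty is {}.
Answer: {3,4,5}

Derivation:
Constraint 1 (Z != W) on D(Z)={1,2,3,4,5,6} D(W)={1,5,6}: no change
Constraint 2 (W < V) on D(W)={1,5,6} D(V)={1,3,4,5}: W {1,5,6}->{1}; V {1,3,4,5}->{3,4,5}
Constraint 3 (Z != V) on D(Z)={1,2,3,4,5,6} D(V)={3,4,5}: no change
So after constraint 3: D(V) = {3,4,5}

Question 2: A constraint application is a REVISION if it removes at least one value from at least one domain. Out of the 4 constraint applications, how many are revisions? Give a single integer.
Constraint 1 (Z != W) on D(Z)={1,2,3,4,5,6} D(W)={1,5,6}: no change => not a revision
Constraint 2 (W < V) on D(W)={1,5,6} D(V)={1,3,4,5}: W {1,5,6}->{1}; V {1,3,4,5}->{3,4,5} => REVISION
Constraint 3 (Z != V) on D(Z)={1,2,3,4,5,6} D(V)={3,4,5}: no change => not a revision
Constraint 4 (V < W) on D(V)={3,4,5} D(W)={1}: V {3,4,5}->{}; W {1}->{} => REVISION
Total revisions = 2

Answer: 2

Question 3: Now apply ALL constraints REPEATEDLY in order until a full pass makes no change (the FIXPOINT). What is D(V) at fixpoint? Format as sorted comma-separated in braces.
Answer: {}

Derivation:
pass 0 (initial): D(V)={1,3,4,5}
pass 1: V {1,3,4,5}->{}; W {1,5,6}->{}
pass 2: Z {1,2,3,4,5,6}->{}
pass 3: no change
Fixpoint after 3 passes: D(V) = {}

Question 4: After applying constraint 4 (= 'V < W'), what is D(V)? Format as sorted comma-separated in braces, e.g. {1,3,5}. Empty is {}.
Constraint 1 (Z != W) on D(Z)={1,2,3,4,5,6} D(W)={1,5,6}: no change
Constraint 2 (W < V) on D(W)={1,5,6} D(V)={1,3,4,5}: W {1,5,6}->{1}; V {1,3,4,5}->{3,4,5}
Constraint 3 (Z != V) on D(Z)={1,2,3,4,5,6} D(V)={3,4,5}: no change
Constraint 4 (V < W) on D(V)={3,4,5} D(W)={1}: V {3,4,5}->{}; W {1}->{}
So after constraint 4: D(V) = {}

Answer: {}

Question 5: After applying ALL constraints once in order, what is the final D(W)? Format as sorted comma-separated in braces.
Answer: {}

Derivation:
Constraint 1 (Z != W) on D(Z)={1,2,3,4,5,6} D(W)={1,5,6}: no change
Constraint 2 (W < V) on D(W)={1,5,6} D(V)={1,3,4,5}: W {1,5,6}->{1}; V {1,3,4,5}->{3,4,5}
Constraint 3 (Z != V) on D(Z)={1,2,3,4,5,6} D(V)={3,4,5}: no change
Constraint 4 (V < W) on D(V)={3,4,5} D(W)={1}: V {3,4,5}->{}; W {1}->{}
So after all 4 constraints: D(W) = {}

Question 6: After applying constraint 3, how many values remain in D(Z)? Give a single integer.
Answer: 6

Derivation:
Constraint 1 (Z != W) on D(Z)={1,2,3,4,5,6} D(W)={1,5,6}: no change
Constraint 2 (W < V) on D(W)={1,5,6} D(V)={1,3,4,5}: W {1,5,6}->{1}; V {1,3,4,5}->{3,4,5}
Constraint 3 (Z != V) on D(Z)={1,2,3,4,5,6} D(V)={3,4,5}: no change
So after constraint 3: D(Z)={1,2,3,4,5,6}, size = 6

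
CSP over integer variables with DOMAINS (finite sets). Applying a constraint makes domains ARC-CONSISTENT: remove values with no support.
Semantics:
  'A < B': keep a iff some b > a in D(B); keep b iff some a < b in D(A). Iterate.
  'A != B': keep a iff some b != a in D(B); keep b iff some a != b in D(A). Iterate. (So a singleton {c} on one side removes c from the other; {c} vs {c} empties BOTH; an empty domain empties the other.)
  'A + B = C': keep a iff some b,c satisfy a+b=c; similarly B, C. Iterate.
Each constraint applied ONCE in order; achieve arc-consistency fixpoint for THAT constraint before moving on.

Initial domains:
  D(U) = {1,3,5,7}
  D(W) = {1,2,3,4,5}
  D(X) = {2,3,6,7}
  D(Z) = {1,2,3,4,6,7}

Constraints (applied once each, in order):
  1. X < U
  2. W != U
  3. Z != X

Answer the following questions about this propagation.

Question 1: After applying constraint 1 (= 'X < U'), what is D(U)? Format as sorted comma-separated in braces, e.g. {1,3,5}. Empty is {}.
Answer: {3,5,7}

Derivation:
Constraint 1 (X < U) on D(X)={2,3,6,7} D(U)={1,3,5,7}: X {2,3,6,7}->{2,3,6}; U {1,3,5,7}->{3,5,7}
So after constraint 1: D(U) = {3,5,7}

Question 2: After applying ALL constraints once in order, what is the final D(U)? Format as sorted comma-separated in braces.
Answer: {3,5,7}

Derivation:
Constraint 1 (X < U) on D(X)={2,3,6,7} D(U)={1,3,5,7}: X {2,3,6,7}->{2,3,6}; U {1,3,5,7}->{3,5,7}
Constraint 2 (W != U) on D(W)={1,2,3,4,5} D(U)={3,5,7}: no change
Constraint 3 (Z != X) on D(Z)={1,2,3,4,6,7} D(X)={2,3,6}: no change
So after all 3 constraints: D(U) = {3,5,7}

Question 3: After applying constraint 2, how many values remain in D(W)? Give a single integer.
Constraint 1 (X < U) on D(X)={2,3,6,7} D(U)={1,3,5,7}: X {2,3,6,7}->{2,3,6}; U {1,3,5,7}->{3,5,7}
Constraint 2 (W != U) on D(W)={1,2,3,4,5} D(U)={3,5,7}: no change
So after constraint 2: D(W)={1,2,3,4,5}, size = 5

Answer: 5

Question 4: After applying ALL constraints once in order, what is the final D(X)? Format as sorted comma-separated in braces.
Constraint 1 (X < U) on D(X)={2,3,6,7} D(U)={1,3,5,7}: X {2,3,6,7}->{2,3,6}; U {1,3,5,7}->{3,5,7}
Constraint 2 (W != U) on D(W)={1,2,3,4,5} D(U)={3,5,7}: no change
Constraint 3 (Z != X) on D(Z)={1,2,3,4,6,7} D(X)={2,3,6}: no change
So after all 3 constraints: D(X) = {2,3,6}

Answer: {2,3,6}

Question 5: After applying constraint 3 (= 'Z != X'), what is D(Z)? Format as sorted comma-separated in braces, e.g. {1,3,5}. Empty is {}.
Constraint 1 (X < U) on D(X)={2,3,6,7} D(U)={1,3,5,7}: X {2,3,6,7}->{2,3,6}; U {1,3,5,7}->{3,5,7}
Constraint 2 (W != U) on D(W)={1,2,3,4,5} D(U)={3,5,7}: no change
Constraint 3 (Z != X) on D(Z)={1,2,3,4,6,7} D(X)={2,3,6}: no change
So after constraint 3: D(Z) = {1,2,3,4,6,7}

Answer: {1,2,3,4,6,7}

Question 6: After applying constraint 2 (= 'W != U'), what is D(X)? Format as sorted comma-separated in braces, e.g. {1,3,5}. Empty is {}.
Constraint 1 (X < U) on D(X)={2,3,6,7} D(U)={1,3,5,7}: X {2,3,6,7}->{2,3,6}; U {1,3,5,7}->{3,5,7}
Constraint 2 (W != U) on D(W)={1,2,3,4,5} D(U)={3,5,7}: no change
So after constraint 2: D(X) = {2,3,6}

Answer: {2,3,6}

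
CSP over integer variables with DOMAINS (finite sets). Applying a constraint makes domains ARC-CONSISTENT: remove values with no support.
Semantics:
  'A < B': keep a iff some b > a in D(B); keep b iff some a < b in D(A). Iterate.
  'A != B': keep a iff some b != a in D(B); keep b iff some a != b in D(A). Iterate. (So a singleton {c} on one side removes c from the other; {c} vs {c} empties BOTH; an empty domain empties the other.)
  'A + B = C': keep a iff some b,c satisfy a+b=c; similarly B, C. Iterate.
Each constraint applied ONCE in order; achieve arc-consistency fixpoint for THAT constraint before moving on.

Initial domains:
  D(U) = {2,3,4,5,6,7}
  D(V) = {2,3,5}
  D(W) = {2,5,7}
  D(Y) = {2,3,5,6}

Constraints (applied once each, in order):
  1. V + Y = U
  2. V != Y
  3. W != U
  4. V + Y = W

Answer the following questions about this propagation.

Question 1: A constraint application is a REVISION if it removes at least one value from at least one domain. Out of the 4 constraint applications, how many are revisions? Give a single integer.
Answer: 2

Derivation:
Constraint 1 (V + Y = U) on D(V)={2,3,5} D(Y)={2,3,5,6} D(U)={2,3,4,5,6,7}: Y {2,3,5,6}->{2,3,5}; U {2,3,4,5,6,7}->{4,5,6,7} => REVISION
Constraint 2 (V != Y) on D(V)={2,3,5} D(Y)={2,3,5}: no change => not a revision
Constraint 3 (W != U) on D(W)={2,5,7} D(U)={4,5,6,7}: no change => not a revision
Constraint 4 (V + Y = W) on D(V)={2,3,5} D(Y)={2,3,5} D(W)={2,5,7}: W {2,5,7}->{5,7} => REVISION
Total revisions = 2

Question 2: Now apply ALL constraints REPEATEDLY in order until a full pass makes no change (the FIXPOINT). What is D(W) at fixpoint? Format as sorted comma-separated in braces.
pass 0 (initial): D(W)={2,5,7}
pass 1: U {2,3,4,5,6,7}->{4,5,6,7}; W {2,5,7}->{5,7}; Y {2,3,5,6}->{2,3,5}
pass 2: no change
Fixpoint after 2 passes: D(W) = {5,7}

Answer: {5,7}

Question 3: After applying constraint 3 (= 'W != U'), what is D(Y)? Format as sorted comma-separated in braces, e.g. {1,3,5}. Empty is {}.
Answer: {2,3,5}

Derivation:
Constraint 1 (V + Y = U) on D(V)={2,3,5} D(Y)={2,3,5,6} D(U)={2,3,4,5,6,7}: Y {2,3,5,6}->{2,3,5}; U {2,3,4,5,6,7}->{4,5,6,7}
Constraint 2 (V != Y) on D(V)={2,3,5} D(Y)={2,3,5}: no change
Constraint 3 (W != U) on D(W)={2,5,7} D(U)={4,5,6,7}: no change
So after constraint 3: D(Y) = {2,3,5}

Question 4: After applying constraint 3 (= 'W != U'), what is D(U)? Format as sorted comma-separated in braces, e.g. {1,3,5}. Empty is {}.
Answer: {4,5,6,7}

Derivation:
Constraint 1 (V + Y = U) on D(V)={2,3,5} D(Y)={2,3,5,6} D(U)={2,3,4,5,6,7}: Y {2,3,5,6}->{2,3,5}; U {2,3,4,5,6,7}->{4,5,6,7}
Constraint 2 (V != Y) on D(V)={2,3,5} D(Y)={2,3,5}: no change
Constraint 3 (W != U) on D(W)={2,5,7} D(U)={4,5,6,7}: no change
So after constraint 3: D(U) = {4,5,6,7}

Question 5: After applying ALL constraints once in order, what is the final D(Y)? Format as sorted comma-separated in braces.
Answer: {2,3,5}

Derivation:
Constraint 1 (V + Y = U) on D(V)={2,3,5} D(Y)={2,3,5,6} D(U)={2,3,4,5,6,7}: Y {2,3,5,6}->{2,3,5}; U {2,3,4,5,6,7}->{4,5,6,7}
Constraint 2 (V != Y) on D(V)={2,3,5} D(Y)={2,3,5}: no change
Constraint 3 (W != U) on D(W)={2,5,7} D(U)={4,5,6,7}: no change
Constraint 4 (V + Y = W) on D(V)={2,3,5} D(Y)={2,3,5} D(W)={2,5,7}: W {2,5,7}->{5,7}
So after all 4 constraints: D(Y) = {2,3,5}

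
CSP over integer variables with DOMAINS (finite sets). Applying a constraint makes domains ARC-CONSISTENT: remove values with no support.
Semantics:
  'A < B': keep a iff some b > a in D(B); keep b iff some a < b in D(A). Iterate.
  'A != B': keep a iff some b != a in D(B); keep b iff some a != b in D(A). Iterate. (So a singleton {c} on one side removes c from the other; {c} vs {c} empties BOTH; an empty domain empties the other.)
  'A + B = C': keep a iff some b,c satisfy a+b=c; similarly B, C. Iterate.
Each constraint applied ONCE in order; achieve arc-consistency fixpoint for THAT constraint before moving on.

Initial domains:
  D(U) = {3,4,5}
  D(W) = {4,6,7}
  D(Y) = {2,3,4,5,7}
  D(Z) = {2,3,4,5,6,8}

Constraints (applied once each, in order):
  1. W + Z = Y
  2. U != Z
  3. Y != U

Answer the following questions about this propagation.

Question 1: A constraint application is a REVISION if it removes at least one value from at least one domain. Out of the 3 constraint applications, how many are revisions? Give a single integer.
Constraint 1 (W + Z = Y) on D(W)={4,6,7} D(Z)={2,3,4,5,6,8} D(Y)={2,3,4,5,7}: W {4,6,7}->{4}; Z {2,3,4,5,6,8}->{3}; Y {2,3,4,5,7}->{7} => REVISION
Constraint 2 (U != Z) on D(U)={3,4,5} D(Z)={3}: U {3,4,5}->{4,5} => REVISION
Constraint 3 (Y != U) on D(Y)={7} D(U)={4,5}: no change => not a revision
Total revisions = 2

Answer: 2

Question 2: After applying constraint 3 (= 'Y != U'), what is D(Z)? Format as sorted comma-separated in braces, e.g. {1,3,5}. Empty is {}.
Answer: {3}

Derivation:
Constraint 1 (W + Z = Y) on D(W)={4,6,7} D(Z)={2,3,4,5,6,8} D(Y)={2,3,4,5,7}: W {4,6,7}->{4}; Z {2,3,4,5,6,8}->{3}; Y {2,3,4,5,7}->{7}
Constraint 2 (U != Z) on D(U)={3,4,5} D(Z)={3}: U {3,4,5}->{4,5}
Constraint 3 (Y != U) on D(Y)={7} D(U)={4,5}: no change
So after constraint 3: D(Z) = {3}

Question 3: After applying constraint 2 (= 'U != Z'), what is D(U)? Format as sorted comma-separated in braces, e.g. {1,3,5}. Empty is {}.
Constraint 1 (W + Z = Y) on D(W)={4,6,7} D(Z)={2,3,4,5,6,8} D(Y)={2,3,4,5,7}: W {4,6,7}->{4}; Z {2,3,4,5,6,8}->{3}; Y {2,3,4,5,7}->{7}
Constraint 2 (U != Z) on D(U)={3,4,5} D(Z)={3}: U {3,4,5}->{4,5}
So after constraint 2: D(U) = {4,5}

Answer: {4,5}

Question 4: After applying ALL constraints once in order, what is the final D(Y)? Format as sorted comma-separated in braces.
Constraint 1 (W + Z = Y) on D(W)={4,6,7} D(Z)={2,3,4,5,6,8} D(Y)={2,3,4,5,7}: W {4,6,7}->{4}; Z {2,3,4,5,6,8}->{3}; Y {2,3,4,5,7}->{7}
Constraint 2 (U != Z) on D(U)={3,4,5} D(Z)={3}: U {3,4,5}->{4,5}
Constraint 3 (Y != U) on D(Y)={7} D(U)={4,5}: no change
So after all 3 constraints: D(Y) = {7}

Answer: {7}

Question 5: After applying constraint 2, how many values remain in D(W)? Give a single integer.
Constraint 1 (W + Z = Y) on D(W)={4,6,7} D(Z)={2,3,4,5,6,8} D(Y)={2,3,4,5,7}: W {4,6,7}->{4}; Z {2,3,4,5,6,8}->{3}; Y {2,3,4,5,7}->{7}
Constraint 2 (U != Z) on D(U)={3,4,5} D(Z)={3}: U {3,4,5}->{4,5}
So after constraint 2: D(W)={4}, size = 1

Answer: 1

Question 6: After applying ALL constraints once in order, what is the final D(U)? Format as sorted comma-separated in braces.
Answer: {4,5}

Derivation:
Constraint 1 (W + Z = Y) on D(W)={4,6,7} D(Z)={2,3,4,5,6,8} D(Y)={2,3,4,5,7}: W {4,6,7}->{4}; Z {2,3,4,5,6,8}->{3}; Y {2,3,4,5,7}->{7}
Constraint 2 (U != Z) on D(U)={3,4,5} D(Z)={3}: U {3,4,5}->{4,5}
Constraint 3 (Y != U) on D(Y)={7} D(U)={4,5}: no change
So after all 3 constraints: D(U) = {4,5}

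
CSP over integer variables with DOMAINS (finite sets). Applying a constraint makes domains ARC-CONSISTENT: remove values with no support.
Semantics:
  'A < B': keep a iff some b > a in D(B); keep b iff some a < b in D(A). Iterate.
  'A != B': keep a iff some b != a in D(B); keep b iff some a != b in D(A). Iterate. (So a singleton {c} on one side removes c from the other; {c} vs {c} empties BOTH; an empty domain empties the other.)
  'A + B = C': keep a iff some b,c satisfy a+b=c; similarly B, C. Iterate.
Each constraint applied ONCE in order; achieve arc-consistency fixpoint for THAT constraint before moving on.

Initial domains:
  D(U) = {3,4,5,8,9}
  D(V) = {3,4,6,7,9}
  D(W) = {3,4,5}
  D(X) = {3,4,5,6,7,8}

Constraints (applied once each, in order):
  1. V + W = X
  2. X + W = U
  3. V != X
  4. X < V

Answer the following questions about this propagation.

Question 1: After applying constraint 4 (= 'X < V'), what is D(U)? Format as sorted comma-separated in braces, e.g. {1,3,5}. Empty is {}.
Constraint 1 (V + W = X) on D(V)={3,4,6,7,9} D(W)={3,4,5} D(X)={3,4,5,6,7,8}: V {3,4,6,7,9}->{3,4}; X {3,4,5,6,7,8}->{6,7,8}
Constraint 2 (X + W = U) on D(X)={6,7,8} D(W)={3,4,5} D(U)={3,4,5,8,9}: X {6,7,8}->{6}; W {3,4,5}->{3}; U {3,4,5,8,9}->{9}
Constraint 3 (V != X) on D(V)={3,4} D(X)={6}: no change
Constraint 4 (X < V) on D(X)={6} D(V)={3,4}: X {6}->{}; V {3,4}->{}
So after constraint 4: D(U) = {9}

Answer: {9}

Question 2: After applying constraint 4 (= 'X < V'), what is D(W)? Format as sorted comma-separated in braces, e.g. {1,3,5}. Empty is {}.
Answer: {3}

Derivation:
Constraint 1 (V + W = X) on D(V)={3,4,6,7,9} D(W)={3,4,5} D(X)={3,4,5,6,7,8}: V {3,4,6,7,9}->{3,4}; X {3,4,5,6,7,8}->{6,7,8}
Constraint 2 (X + W = U) on D(X)={6,7,8} D(W)={3,4,5} D(U)={3,4,5,8,9}: X {6,7,8}->{6}; W {3,4,5}->{3}; U {3,4,5,8,9}->{9}
Constraint 3 (V != X) on D(V)={3,4} D(X)={6}: no change
Constraint 4 (X < V) on D(X)={6} D(V)={3,4}: X {6}->{}; V {3,4}->{}
So after constraint 4: D(W) = {3}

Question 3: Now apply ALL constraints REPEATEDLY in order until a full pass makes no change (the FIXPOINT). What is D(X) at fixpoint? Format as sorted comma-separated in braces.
Answer: {}

Derivation:
pass 0 (initial): D(X)={3,4,5,6,7,8}
pass 1: U {3,4,5,8,9}->{9}; V {3,4,6,7,9}->{}; W {3,4,5}->{3}; X {3,4,5,6,7,8}->{}
pass 2: U {9}->{}; W {3}->{}
pass 3: no change
Fixpoint after 3 passes: D(X) = {}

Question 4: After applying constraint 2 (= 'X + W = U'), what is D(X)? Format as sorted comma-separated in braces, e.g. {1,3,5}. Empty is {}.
Answer: {6}

Derivation:
Constraint 1 (V + W = X) on D(V)={3,4,6,7,9} D(W)={3,4,5} D(X)={3,4,5,6,7,8}: V {3,4,6,7,9}->{3,4}; X {3,4,5,6,7,8}->{6,7,8}
Constraint 2 (X + W = U) on D(X)={6,7,8} D(W)={3,4,5} D(U)={3,4,5,8,9}: X {6,7,8}->{6}; W {3,4,5}->{3}; U {3,4,5,8,9}->{9}
So after constraint 2: D(X) = {6}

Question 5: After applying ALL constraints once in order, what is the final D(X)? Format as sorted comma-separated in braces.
Constraint 1 (V + W = X) on D(V)={3,4,6,7,9} D(W)={3,4,5} D(X)={3,4,5,6,7,8}: V {3,4,6,7,9}->{3,4}; X {3,4,5,6,7,8}->{6,7,8}
Constraint 2 (X + W = U) on D(X)={6,7,8} D(W)={3,4,5} D(U)={3,4,5,8,9}: X {6,7,8}->{6}; W {3,4,5}->{3}; U {3,4,5,8,9}->{9}
Constraint 3 (V != X) on D(V)={3,4} D(X)={6}: no change
Constraint 4 (X < V) on D(X)={6} D(V)={3,4}: X {6}->{}; V {3,4}->{}
So after all 4 constraints: D(X) = {}

Answer: {}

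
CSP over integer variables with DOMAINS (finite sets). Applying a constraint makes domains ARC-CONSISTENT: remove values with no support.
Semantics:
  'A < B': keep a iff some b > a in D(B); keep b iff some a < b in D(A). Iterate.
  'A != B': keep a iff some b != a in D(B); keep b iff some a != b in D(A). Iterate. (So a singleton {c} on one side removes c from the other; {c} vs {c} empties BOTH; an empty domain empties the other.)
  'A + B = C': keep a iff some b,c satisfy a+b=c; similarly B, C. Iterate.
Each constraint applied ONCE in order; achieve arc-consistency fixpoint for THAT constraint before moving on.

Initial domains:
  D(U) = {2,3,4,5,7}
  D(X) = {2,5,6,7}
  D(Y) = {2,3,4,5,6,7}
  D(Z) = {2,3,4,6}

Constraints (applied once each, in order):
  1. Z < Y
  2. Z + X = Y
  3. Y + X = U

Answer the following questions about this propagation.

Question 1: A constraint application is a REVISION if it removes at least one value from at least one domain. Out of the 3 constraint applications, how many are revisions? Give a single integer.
Constraint 1 (Z < Y) on D(Z)={2,3,4,6} D(Y)={2,3,4,5,6,7}: Y {2,3,4,5,6,7}->{3,4,5,6,7} => REVISION
Constraint 2 (Z + X = Y) on D(Z)={2,3,4,6} D(X)={2,5,6,7} D(Y)={3,4,5,6,7}: Z {2,3,4,6}->{2,3,4}; X {2,5,6,7}->{2,5}; Y {3,4,5,6,7}->{4,5,6,7} => REVISION
Constraint 3 (Y + X = U) on D(Y)={4,5,6,7} D(X)={2,5} D(U)={2,3,4,5,7}: Y {4,5,6,7}->{5}; X {2,5}->{2}; U {2,3,4,5,7}->{7} => REVISION
Total revisions = 3

Answer: 3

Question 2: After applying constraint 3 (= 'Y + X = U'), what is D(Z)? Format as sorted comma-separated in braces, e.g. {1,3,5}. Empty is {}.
Answer: {2,3,4}

Derivation:
Constraint 1 (Z < Y) on D(Z)={2,3,4,6} D(Y)={2,3,4,5,6,7}: Y {2,3,4,5,6,7}->{3,4,5,6,7}
Constraint 2 (Z + X = Y) on D(Z)={2,3,4,6} D(X)={2,5,6,7} D(Y)={3,4,5,6,7}: Z {2,3,4,6}->{2,3,4}; X {2,5,6,7}->{2,5}; Y {3,4,5,6,7}->{4,5,6,7}
Constraint 3 (Y + X = U) on D(Y)={4,5,6,7} D(X)={2,5} D(U)={2,3,4,5,7}: Y {4,5,6,7}->{5}; X {2,5}->{2}; U {2,3,4,5,7}->{7}
So after constraint 3: D(Z) = {2,3,4}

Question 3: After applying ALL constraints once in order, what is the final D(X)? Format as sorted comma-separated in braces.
Answer: {2}

Derivation:
Constraint 1 (Z < Y) on D(Z)={2,3,4,6} D(Y)={2,3,4,5,6,7}: Y {2,3,4,5,6,7}->{3,4,5,6,7}
Constraint 2 (Z + X = Y) on D(Z)={2,3,4,6} D(X)={2,5,6,7} D(Y)={3,4,5,6,7}: Z {2,3,4,6}->{2,3,4}; X {2,5,6,7}->{2,5}; Y {3,4,5,6,7}->{4,5,6,7}
Constraint 3 (Y + X = U) on D(Y)={4,5,6,7} D(X)={2,5} D(U)={2,3,4,5,7}: Y {4,5,6,7}->{5}; X {2,5}->{2}; U {2,3,4,5,7}->{7}
So after all 3 constraints: D(X) = {2}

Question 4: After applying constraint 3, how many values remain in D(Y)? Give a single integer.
Constraint 1 (Z < Y) on D(Z)={2,3,4,6} D(Y)={2,3,4,5,6,7}: Y {2,3,4,5,6,7}->{3,4,5,6,7}
Constraint 2 (Z + X = Y) on D(Z)={2,3,4,6} D(X)={2,5,6,7} D(Y)={3,4,5,6,7}: Z {2,3,4,6}->{2,3,4}; X {2,5,6,7}->{2,5}; Y {3,4,5,6,7}->{4,5,6,7}
Constraint 3 (Y + X = U) on D(Y)={4,5,6,7} D(X)={2,5} D(U)={2,3,4,5,7}: Y {4,5,6,7}->{5}; X {2,5}->{2}; U {2,3,4,5,7}->{7}
So after constraint 3: D(Y)={5}, size = 1

Answer: 1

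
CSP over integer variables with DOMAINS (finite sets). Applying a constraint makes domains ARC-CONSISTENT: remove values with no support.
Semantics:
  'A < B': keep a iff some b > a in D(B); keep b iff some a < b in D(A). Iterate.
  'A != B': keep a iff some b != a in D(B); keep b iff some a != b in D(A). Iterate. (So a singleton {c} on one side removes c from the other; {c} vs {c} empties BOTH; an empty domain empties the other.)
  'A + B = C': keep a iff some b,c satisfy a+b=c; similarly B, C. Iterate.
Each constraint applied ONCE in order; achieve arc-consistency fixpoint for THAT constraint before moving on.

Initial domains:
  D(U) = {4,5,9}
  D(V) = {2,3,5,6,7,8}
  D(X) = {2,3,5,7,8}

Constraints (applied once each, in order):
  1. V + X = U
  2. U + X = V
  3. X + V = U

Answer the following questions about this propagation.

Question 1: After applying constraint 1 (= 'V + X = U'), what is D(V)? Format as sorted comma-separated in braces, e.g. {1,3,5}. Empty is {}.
Constraint 1 (V + X = U) on D(V)={2,3,5,6,7,8} D(X)={2,3,5,7,8} D(U)={4,5,9}: V {2,3,5,6,7,8}->{2,3,6,7}; X {2,3,5,7,8}->{2,3,7}
So after constraint 1: D(V) = {2,3,6,7}

Answer: {2,3,6,7}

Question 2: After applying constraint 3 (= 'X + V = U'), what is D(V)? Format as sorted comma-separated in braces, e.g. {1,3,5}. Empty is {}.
Answer: {}

Derivation:
Constraint 1 (V + X = U) on D(V)={2,3,5,6,7,8} D(X)={2,3,5,7,8} D(U)={4,5,9}: V {2,3,5,6,7,8}->{2,3,6,7}; X {2,3,5,7,8}->{2,3,7}
Constraint 2 (U + X = V) on D(U)={4,5,9} D(X)={2,3,7} D(V)={2,3,6,7}: U {4,5,9}->{4,5}; X {2,3,7}->{2,3}; V {2,3,6,7}->{6,7}
Constraint 3 (X + V = U) on D(X)={2,3} D(V)={6,7} D(U)={4,5}: X {2,3}->{}; V {6,7}->{}; U {4,5}->{}
So after constraint 3: D(V) = {}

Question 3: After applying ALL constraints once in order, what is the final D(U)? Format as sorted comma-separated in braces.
Constraint 1 (V + X = U) on D(V)={2,3,5,6,7,8} D(X)={2,3,5,7,8} D(U)={4,5,9}: V {2,3,5,6,7,8}->{2,3,6,7}; X {2,3,5,7,8}->{2,3,7}
Constraint 2 (U + X = V) on D(U)={4,5,9} D(X)={2,3,7} D(V)={2,3,6,7}: U {4,5,9}->{4,5}; X {2,3,7}->{2,3}; V {2,3,6,7}->{6,7}
Constraint 3 (X + V = U) on D(X)={2,3} D(V)={6,7} D(U)={4,5}: X {2,3}->{}; V {6,7}->{}; U {4,5}->{}
So after all 3 constraints: D(U) = {}

Answer: {}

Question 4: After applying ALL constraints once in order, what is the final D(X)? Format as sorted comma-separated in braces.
Answer: {}

Derivation:
Constraint 1 (V + X = U) on D(V)={2,3,5,6,7,8} D(X)={2,3,5,7,8} D(U)={4,5,9}: V {2,3,5,6,7,8}->{2,3,6,7}; X {2,3,5,7,8}->{2,3,7}
Constraint 2 (U + X = V) on D(U)={4,5,9} D(X)={2,3,7} D(V)={2,3,6,7}: U {4,5,9}->{4,5}; X {2,3,7}->{2,3}; V {2,3,6,7}->{6,7}
Constraint 3 (X + V = U) on D(X)={2,3} D(V)={6,7} D(U)={4,5}: X {2,3}->{}; V {6,7}->{}; U {4,5}->{}
So after all 3 constraints: D(X) = {}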